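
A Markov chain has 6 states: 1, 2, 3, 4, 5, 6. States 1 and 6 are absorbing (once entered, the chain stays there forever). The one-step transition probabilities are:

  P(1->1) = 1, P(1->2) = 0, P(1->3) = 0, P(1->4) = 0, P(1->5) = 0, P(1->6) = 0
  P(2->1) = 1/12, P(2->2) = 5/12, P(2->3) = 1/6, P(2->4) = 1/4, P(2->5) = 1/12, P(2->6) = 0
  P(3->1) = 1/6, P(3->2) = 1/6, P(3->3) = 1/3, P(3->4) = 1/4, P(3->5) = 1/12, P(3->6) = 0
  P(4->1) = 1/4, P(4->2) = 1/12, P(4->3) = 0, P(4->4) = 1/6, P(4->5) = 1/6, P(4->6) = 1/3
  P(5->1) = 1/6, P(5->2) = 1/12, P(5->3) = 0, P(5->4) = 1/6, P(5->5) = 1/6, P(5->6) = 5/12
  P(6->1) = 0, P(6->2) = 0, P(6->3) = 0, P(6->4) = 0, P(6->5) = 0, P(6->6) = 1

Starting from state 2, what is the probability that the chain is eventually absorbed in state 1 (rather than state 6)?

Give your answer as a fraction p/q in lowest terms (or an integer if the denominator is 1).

Answer: 76/141

Derivation:
Let a_i = P(absorbed in 1 | start in state i).
Boundary conditions: a_1 = 1, a_6 = 0.
For each transient state i, a_i = sum_j P(i->j) * a_j:
  a_2 = 1/12*a_1 + 5/12*a_2 + 1/6*a_3 + 1/4*a_4 + 1/12*a_5 + 0*a_6
  a_3 = 1/6*a_1 + 1/6*a_2 + 1/3*a_3 + 1/4*a_4 + 1/12*a_5 + 0*a_6
  a_4 = 1/4*a_1 + 1/12*a_2 + 0*a_3 + 1/6*a_4 + 1/6*a_5 + 1/3*a_6
  a_5 = 1/6*a_1 + 1/12*a_2 + 0*a_3 + 1/6*a_4 + 1/6*a_5 + 5/12*a_6

Substituting a_1 = 1 and a_6 = 0, rearrange to (I - Q) a = r where r[i] = P(i -> 1):
  [7/12, -1/6, -1/4, -1/12] . (a_2, a_3, a_4, a_5) = 1/12
  [-1/6, 2/3, -1/4, -1/12] . (a_2, a_3, a_4, a_5) = 1/6
  [-1/12, 0, 5/6, -1/6] . (a_2, a_3, a_4, a_5) = 1/4
  [-1/12, 0, -1/6, 5/6] . (a_2, a_3, a_4, a_5) = 1/6

Solving yields:
  a_2 = 76/141
  a_3 = 55/94
  a_4 = 317/752
  a_5 = 763/2256

Starting state is 2, so the absorption probability is a_2 = 76/141.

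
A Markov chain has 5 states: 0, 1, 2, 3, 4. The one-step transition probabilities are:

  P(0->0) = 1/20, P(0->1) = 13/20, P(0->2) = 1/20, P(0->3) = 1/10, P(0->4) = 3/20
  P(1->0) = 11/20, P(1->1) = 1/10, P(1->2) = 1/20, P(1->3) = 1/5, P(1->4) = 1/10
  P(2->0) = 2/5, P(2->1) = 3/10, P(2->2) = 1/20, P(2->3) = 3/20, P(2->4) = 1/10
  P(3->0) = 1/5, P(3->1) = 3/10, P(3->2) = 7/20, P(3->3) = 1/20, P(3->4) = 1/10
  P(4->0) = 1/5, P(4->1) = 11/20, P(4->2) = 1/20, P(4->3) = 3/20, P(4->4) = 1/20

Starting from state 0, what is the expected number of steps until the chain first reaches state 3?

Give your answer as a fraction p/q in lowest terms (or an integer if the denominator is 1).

Answer: 8500/1261

Derivation:
Let h_i = expected steps to first reach 3 from state i.
Boundary: h_3 = 0.
First-step equations for the other states:
  h_0 = 1 + 1/20*h_0 + 13/20*h_1 + 1/20*h_2 + 1/10*h_3 + 3/20*h_4
  h_1 = 1 + 11/20*h_0 + 1/10*h_1 + 1/20*h_2 + 1/5*h_3 + 1/10*h_4
  h_2 = 1 + 2/5*h_0 + 3/10*h_1 + 1/20*h_2 + 3/20*h_3 + 1/10*h_4
  h_4 = 1 + 1/5*h_0 + 11/20*h_1 + 1/20*h_2 + 3/20*h_3 + 1/20*h_4

Substituting h_3 = 0 and rearranging gives the linear system (I - Q) h = 1:
  [19/20, -13/20, -1/20, -3/20] . (h_0, h_1, h_2, h_4) = 1
  [-11/20, 9/10, -1/20, -1/10] . (h_0, h_1, h_2, h_4) = 1
  [-2/5, -3/10, 19/20, -1/10] . (h_0, h_1, h_2, h_4) = 1
  [-1/5, -11/20, -1/20, 19/20] . (h_0, h_1, h_2, h_4) = 1

Solving yields:
  h_0 = 8500/1261
  h_1 = 1225/194
  h_2 = 8280/1261
  h_4 = 16325/2522

Starting state is 0, so the expected hitting time is h_0 = 8500/1261.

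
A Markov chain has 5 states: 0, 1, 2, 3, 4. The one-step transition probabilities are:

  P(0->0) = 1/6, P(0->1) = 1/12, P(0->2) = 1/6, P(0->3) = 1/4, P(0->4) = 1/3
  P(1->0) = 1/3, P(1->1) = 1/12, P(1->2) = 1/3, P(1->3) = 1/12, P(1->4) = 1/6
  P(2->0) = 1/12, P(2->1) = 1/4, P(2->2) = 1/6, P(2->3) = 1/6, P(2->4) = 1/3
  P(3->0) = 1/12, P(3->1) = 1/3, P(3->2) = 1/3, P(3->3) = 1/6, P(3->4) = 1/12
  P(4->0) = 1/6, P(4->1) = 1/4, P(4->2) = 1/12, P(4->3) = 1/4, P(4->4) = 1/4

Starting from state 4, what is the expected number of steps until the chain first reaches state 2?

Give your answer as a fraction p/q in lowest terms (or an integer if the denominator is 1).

Let h_i = expected steps to first reach 2 from state i.
Boundary: h_2 = 0.
First-step equations for the other states:
  h_0 = 1 + 1/6*h_0 + 1/12*h_1 + 1/6*h_2 + 1/4*h_3 + 1/3*h_4
  h_1 = 1 + 1/3*h_0 + 1/12*h_1 + 1/3*h_2 + 1/12*h_3 + 1/6*h_4
  h_3 = 1 + 1/12*h_0 + 1/3*h_1 + 1/3*h_2 + 1/6*h_3 + 1/12*h_4
  h_4 = 1 + 1/6*h_0 + 1/4*h_1 + 1/12*h_2 + 1/4*h_3 + 1/4*h_4

Substituting h_2 = 0 and rearranging gives the linear system (I - Q) h = 1:
  [5/6, -1/12, -1/4, -1/3] . (h_0, h_1, h_3, h_4) = 1
  [-1/3, 11/12, -1/12, -1/6] . (h_0, h_1, h_3, h_4) = 1
  [-1/12, -1/3, 5/6, -1/12] . (h_0, h_1, h_3, h_4) = 1
  [-1/6, -1/4, -1/4, 3/4] . (h_0, h_1, h_3, h_4) = 1

Solving yields:
  h_0 = 12876/2705
  h_1 = 2208/541
  h_3 = 10308/2705
  h_4 = 13584/2705

Starting state is 4, so the expected hitting time is h_4 = 13584/2705.

Answer: 13584/2705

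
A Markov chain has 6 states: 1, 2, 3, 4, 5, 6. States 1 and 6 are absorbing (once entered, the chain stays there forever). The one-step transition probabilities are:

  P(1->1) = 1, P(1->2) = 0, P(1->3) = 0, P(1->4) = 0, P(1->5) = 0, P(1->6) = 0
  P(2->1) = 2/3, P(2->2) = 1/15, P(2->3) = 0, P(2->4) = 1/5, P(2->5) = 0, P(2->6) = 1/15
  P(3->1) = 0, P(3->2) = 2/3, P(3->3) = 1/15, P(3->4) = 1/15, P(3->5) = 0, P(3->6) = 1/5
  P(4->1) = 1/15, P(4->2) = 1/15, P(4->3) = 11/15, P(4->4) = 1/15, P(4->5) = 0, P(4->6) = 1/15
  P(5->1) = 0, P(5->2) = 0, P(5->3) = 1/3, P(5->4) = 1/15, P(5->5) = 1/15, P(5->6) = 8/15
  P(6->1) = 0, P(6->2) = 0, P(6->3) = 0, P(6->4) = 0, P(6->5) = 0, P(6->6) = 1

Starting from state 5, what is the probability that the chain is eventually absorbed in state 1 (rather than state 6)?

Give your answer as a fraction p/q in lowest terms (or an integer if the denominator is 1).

Answer: 4353/15526

Derivation:
Let a_i = P(absorbed in 1 | start in state i).
Boundary conditions: a_1 = 1, a_6 = 0.
For each transient state i, a_i = sum_j P(i->j) * a_j:
  a_2 = 2/3*a_1 + 1/15*a_2 + 0*a_3 + 1/5*a_4 + 0*a_5 + 1/15*a_6
  a_3 = 0*a_1 + 2/3*a_2 + 1/15*a_3 + 1/15*a_4 + 0*a_5 + 1/5*a_6
  a_4 = 1/15*a_1 + 1/15*a_2 + 11/15*a_3 + 1/15*a_4 + 0*a_5 + 1/15*a_6
  a_5 = 0*a_1 + 0*a_2 + 1/3*a_3 + 1/15*a_4 + 1/15*a_5 + 8/15*a_6

Substituting a_1 = 1 and a_6 = 0, rearrange to (I - Q) a = r where r[i] = P(i -> 1):
  [14/15, 0, -1/5, 0] . (a_2, a_3, a_4, a_5) = 2/3
  [-2/3, 14/15, -1/15, 0] . (a_2, a_3, a_4, a_5) = 0
  [-1/15, -11/15, 14/15, 0] . (a_2, a_3, a_4, a_5) = 1/15
  [0, -1/3, -1/15, 14/15] . (a_2, a_3, a_4, a_5) = 0

Solving yields:
  a_2 = 946/1109
  a_3 = 727/1109
  a_4 = 718/1109
  a_5 = 4353/15526

Starting state is 5, so the absorption probability is a_5 = 4353/15526.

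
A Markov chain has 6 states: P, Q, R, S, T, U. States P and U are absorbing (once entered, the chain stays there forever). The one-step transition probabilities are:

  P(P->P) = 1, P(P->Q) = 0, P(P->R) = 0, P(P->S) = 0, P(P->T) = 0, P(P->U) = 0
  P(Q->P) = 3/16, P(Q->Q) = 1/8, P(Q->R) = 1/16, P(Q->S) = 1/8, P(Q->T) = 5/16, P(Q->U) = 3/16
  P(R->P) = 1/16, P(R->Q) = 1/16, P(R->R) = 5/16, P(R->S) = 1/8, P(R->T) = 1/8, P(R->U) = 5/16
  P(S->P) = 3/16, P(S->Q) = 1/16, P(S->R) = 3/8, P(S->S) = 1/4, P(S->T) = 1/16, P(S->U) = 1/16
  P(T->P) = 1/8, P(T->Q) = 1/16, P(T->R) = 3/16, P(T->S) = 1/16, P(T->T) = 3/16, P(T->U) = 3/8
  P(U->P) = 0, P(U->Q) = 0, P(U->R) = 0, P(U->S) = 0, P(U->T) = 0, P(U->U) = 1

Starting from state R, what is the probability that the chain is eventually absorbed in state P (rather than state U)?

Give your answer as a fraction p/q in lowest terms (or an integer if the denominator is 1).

Answer: 4819/18840

Derivation:
Let a_i = P(absorbed in P | start in state i).
Boundary conditions: a_P = 1, a_U = 0.
For each transient state i, a_i = sum_j P(i->j) * a_j:
  a_Q = 3/16*a_P + 1/8*a_Q + 1/16*a_R + 1/8*a_S + 5/16*a_T + 3/16*a_U
  a_R = 1/16*a_P + 1/16*a_Q + 5/16*a_R + 1/8*a_S + 1/8*a_T + 5/16*a_U
  a_S = 3/16*a_P + 1/16*a_Q + 3/8*a_R + 1/4*a_S + 1/16*a_T + 1/16*a_U
  a_T = 1/8*a_P + 1/16*a_Q + 3/16*a_R + 1/16*a_S + 3/16*a_T + 3/8*a_U

Substituting a_P = 1 and a_U = 0, rearrange to (I - Q) a = r where r[i] = P(i -> P):
  [7/8, -1/16, -1/8, -5/16] . (a_Q, a_R, a_S, a_T) = 3/16
  [-1/16, 11/16, -1/8, -1/8] . (a_Q, a_R, a_S, a_T) = 1/16
  [-1/16, -3/8, 3/4, -1/16] . (a_Q, a_R, a_S, a_T) = 3/16
  [-1/16, -3/16, -1/16, 13/16] . (a_Q, a_R, a_S, a_T) = 1/8

Solving yields:
  a_Q = 7409/18840
  a_R = 4819/18840
  a_S = 8171/18840
  a_T = 5209/18840

Starting state is R, so the absorption probability is a_R = 4819/18840.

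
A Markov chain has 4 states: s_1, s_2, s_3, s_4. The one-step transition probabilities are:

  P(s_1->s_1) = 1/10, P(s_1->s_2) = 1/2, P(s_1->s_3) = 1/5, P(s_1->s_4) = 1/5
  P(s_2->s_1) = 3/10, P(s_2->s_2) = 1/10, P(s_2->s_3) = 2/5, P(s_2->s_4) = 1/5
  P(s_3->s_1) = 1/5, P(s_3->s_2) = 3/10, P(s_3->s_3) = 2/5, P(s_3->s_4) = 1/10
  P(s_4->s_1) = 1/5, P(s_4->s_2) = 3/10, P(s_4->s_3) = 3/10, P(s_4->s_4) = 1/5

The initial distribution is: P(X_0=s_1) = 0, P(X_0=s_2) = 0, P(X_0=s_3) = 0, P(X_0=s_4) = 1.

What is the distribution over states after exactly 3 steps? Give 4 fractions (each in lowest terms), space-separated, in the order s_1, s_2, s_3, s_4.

Answer: 207/1000 143/500 341/1000 83/500

Derivation:
Propagating the distribution step by step (d_{t+1} = d_t * P):
d_0 = (s_1=0, s_2=0, s_3=0, s_4=1)
  d_1[s_1] = 0*1/10 + 0*3/10 + 0*1/5 + 1*1/5 = 1/5
  d_1[s_2] = 0*1/2 + 0*1/10 + 0*3/10 + 1*3/10 = 3/10
  d_1[s_3] = 0*1/5 + 0*2/5 + 0*2/5 + 1*3/10 = 3/10
  d_1[s_4] = 0*1/5 + 0*1/5 + 0*1/10 + 1*1/5 = 1/5
d_1 = (s_1=1/5, s_2=3/10, s_3=3/10, s_4=1/5)
  d_2[s_1] = 1/5*1/10 + 3/10*3/10 + 3/10*1/5 + 1/5*1/5 = 21/100
  d_2[s_2] = 1/5*1/2 + 3/10*1/10 + 3/10*3/10 + 1/5*3/10 = 7/25
  d_2[s_3] = 1/5*1/5 + 3/10*2/5 + 3/10*2/5 + 1/5*3/10 = 17/50
  d_2[s_4] = 1/5*1/5 + 3/10*1/5 + 3/10*1/10 + 1/5*1/5 = 17/100
d_2 = (s_1=21/100, s_2=7/25, s_3=17/50, s_4=17/100)
  d_3[s_1] = 21/100*1/10 + 7/25*3/10 + 17/50*1/5 + 17/100*1/5 = 207/1000
  d_3[s_2] = 21/100*1/2 + 7/25*1/10 + 17/50*3/10 + 17/100*3/10 = 143/500
  d_3[s_3] = 21/100*1/5 + 7/25*2/5 + 17/50*2/5 + 17/100*3/10 = 341/1000
  d_3[s_4] = 21/100*1/5 + 7/25*1/5 + 17/50*1/10 + 17/100*1/5 = 83/500
d_3 = (s_1=207/1000, s_2=143/500, s_3=341/1000, s_4=83/500)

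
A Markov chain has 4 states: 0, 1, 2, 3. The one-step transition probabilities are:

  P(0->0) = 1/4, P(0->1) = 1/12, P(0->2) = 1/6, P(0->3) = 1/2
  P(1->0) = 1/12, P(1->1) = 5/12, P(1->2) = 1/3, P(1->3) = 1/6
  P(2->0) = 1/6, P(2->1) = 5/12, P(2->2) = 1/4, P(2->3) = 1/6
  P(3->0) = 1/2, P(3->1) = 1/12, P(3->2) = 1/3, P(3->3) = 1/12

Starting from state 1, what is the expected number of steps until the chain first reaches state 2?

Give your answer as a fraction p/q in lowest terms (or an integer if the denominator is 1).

Let h_i = expected steps to first reach 2 from state i.
Boundary: h_2 = 0.
First-step equations for the other states:
  h_0 = 1 + 1/4*h_0 + 1/12*h_1 + 1/6*h_2 + 1/2*h_3
  h_1 = 1 + 1/12*h_0 + 5/12*h_1 + 1/3*h_2 + 1/6*h_3
  h_3 = 1 + 1/2*h_0 + 1/12*h_1 + 1/3*h_2 + 1/12*h_3

Substituting h_2 = 0 and rearranging gives the linear system (I - Q) h = 1:
  [3/4, -1/12, -1/2] . (h_0, h_1, h_3) = 1
  [-1/12, 7/12, -1/6] . (h_0, h_1, h_3) = 1
  [-1/2, -1/12, 11/12] . (h_0, h_1, h_3) = 1

Solving yields:
  h_0 = 816/197
  h_1 = 660/197
  h_3 = 720/197

Starting state is 1, so the expected hitting time is h_1 = 660/197.

Answer: 660/197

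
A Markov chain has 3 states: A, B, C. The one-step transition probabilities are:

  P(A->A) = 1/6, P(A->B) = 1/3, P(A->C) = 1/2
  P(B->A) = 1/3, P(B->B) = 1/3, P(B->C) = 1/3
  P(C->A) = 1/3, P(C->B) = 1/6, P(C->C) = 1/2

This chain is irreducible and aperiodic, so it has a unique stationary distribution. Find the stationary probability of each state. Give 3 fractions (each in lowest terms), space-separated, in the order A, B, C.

The stationary distribution satisfies pi = pi * P, i.e.:
  pi_A = 1/6*pi_A + 1/3*pi_B + 1/3*pi_C
  pi_B = 1/3*pi_A + 1/3*pi_B + 1/6*pi_C
  pi_C = 1/2*pi_A + 1/3*pi_B + 1/2*pi_C
with normalization: pi_A + pi_B + pi_C = 1.

Using the first 2 balance equations plus normalization, the linear system A*pi = b is:
  [-5/6, 1/3, 1/3] . pi = 0
  [1/3, -2/3, 1/6] . pi = 0
  [1, 1, 1] . pi = 1

Solving yields:
  pi_A = 2/7
  pi_B = 9/35
  pi_C = 16/35

Verification (pi * P):
  2/7*1/6 + 9/35*1/3 + 16/35*1/3 = 2/7 = pi_A  (ok)
  2/7*1/3 + 9/35*1/3 + 16/35*1/6 = 9/35 = pi_B  (ok)
  2/7*1/2 + 9/35*1/3 + 16/35*1/2 = 16/35 = pi_C  (ok)

Answer: 2/7 9/35 16/35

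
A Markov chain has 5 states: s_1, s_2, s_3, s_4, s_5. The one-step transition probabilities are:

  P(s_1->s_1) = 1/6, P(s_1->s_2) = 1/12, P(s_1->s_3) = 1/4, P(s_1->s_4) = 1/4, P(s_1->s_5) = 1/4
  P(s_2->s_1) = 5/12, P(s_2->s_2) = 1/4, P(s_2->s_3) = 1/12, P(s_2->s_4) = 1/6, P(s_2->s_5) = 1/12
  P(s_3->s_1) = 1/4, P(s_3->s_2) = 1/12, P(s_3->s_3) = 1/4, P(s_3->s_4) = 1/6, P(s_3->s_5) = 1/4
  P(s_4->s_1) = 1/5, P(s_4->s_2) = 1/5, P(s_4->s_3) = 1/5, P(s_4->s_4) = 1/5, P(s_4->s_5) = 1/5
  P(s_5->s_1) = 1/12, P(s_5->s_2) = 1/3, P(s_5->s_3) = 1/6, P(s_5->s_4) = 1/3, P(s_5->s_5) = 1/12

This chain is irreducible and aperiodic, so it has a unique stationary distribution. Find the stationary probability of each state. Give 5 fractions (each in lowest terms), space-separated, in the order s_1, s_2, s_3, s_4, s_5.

Answer: 3084/13925 2571/13925 2691/13925 619/2785 2484/13925

Derivation:
The stationary distribution satisfies pi = pi * P, i.e.:
  pi_s_1 = 1/6*pi_s_1 + 5/12*pi_s_2 + 1/4*pi_s_3 + 1/5*pi_s_4 + 1/12*pi_s_5
  pi_s_2 = 1/12*pi_s_1 + 1/4*pi_s_2 + 1/12*pi_s_3 + 1/5*pi_s_4 + 1/3*pi_s_5
  pi_s_3 = 1/4*pi_s_1 + 1/12*pi_s_2 + 1/4*pi_s_3 + 1/5*pi_s_4 + 1/6*pi_s_5
  pi_s_4 = 1/4*pi_s_1 + 1/6*pi_s_2 + 1/6*pi_s_3 + 1/5*pi_s_4 + 1/3*pi_s_5
  pi_s_5 = 1/4*pi_s_1 + 1/12*pi_s_2 + 1/4*pi_s_3 + 1/5*pi_s_4 + 1/12*pi_s_5
with normalization: pi_s_1 + pi_s_2 + pi_s_3 + pi_s_4 + pi_s_5 = 1.

Using the first 4 balance equations plus normalization, the linear system A*pi = b is:
  [-5/6, 5/12, 1/4, 1/5, 1/12] . pi = 0
  [1/12, -3/4, 1/12, 1/5, 1/3] . pi = 0
  [1/4, 1/12, -3/4, 1/5, 1/6] . pi = 0
  [1/4, 1/6, 1/6, -4/5, 1/3] . pi = 0
  [1, 1, 1, 1, 1] . pi = 1

Solving yields:
  pi_s_1 = 3084/13925
  pi_s_2 = 2571/13925
  pi_s_3 = 2691/13925
  pi_s_4 = 619/2785
  pi_s_5 = 2484/13925

Verification (pi * P):
  3084/13925*1/6 + 2571/13925*5/12 + 2691/13925*1/4 + 619/2785*1/5 + 2484/13925*1/12 = 3084/13925 = pi_s_1  (ok)
  3084/13925*1/12 + 2571/13925*1/4 + 2691/13925*1/12 + 619/2785*1/5 + 2484/13925*1/3 = 2571/13925 = pi_s_2  (ok)
  3084/13925*1/4 + 2571/13925*1/12 + 2691/13925*1/4 + 619/2785*1/5 + 2484/13925*1/6 = 2691/13925 = pi_s_3  (ok)
  3084/13925*1/4 + 2571/13925*1/6 + 2691/13925*1/6 + 619/2785*1/5 + 2484/13925*1/3 = 619/2785 = pi_s_4  (ok)
  3084/13925*1/4 + 2571/13925*1/12 + 2691/13925*1/4 + 619/2785*1/5 + 2484/13925*1/12 = 2484/13925 = pi_s_5  (ok)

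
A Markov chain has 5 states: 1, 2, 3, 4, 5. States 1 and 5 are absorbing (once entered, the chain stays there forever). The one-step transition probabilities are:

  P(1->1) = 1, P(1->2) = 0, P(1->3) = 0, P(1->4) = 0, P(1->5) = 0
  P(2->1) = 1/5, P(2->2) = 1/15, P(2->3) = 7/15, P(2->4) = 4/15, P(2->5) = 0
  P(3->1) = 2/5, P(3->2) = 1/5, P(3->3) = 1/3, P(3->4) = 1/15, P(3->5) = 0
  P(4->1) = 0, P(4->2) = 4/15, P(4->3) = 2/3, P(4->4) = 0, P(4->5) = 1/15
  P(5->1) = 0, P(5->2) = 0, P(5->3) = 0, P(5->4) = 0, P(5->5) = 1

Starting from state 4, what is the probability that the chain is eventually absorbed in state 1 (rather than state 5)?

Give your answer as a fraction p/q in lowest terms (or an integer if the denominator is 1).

Let a_i = P(absorbed in 1 | start in state i).
Boundary conditions: a_1 = 1, a_5 = 0.
For each transient state i, a_i = sum_j P(i->j) * a_j:
  a_2 = 1/5*a_1 + 1/15*a_2 + 7/15*a_3 + 4/15*a_4 + 0*a_5
  a_3 = 2/5*a_1 + 1/5*a_2 + 1/3*a_3 + 1/15*a_4 + 0*a_5
  a_4 = 0*a_1 + 4/15*a_2 + 2/3*a_3 + 0*a_4 + 1/15*a_5

Substituting a_1 = 1 and a_5 = 0, rearrange to (I - Q) a = r where r[i] = P(i -> 1):
  [14/15, -7/15, -4/15] . (a_2, a_3, a_4) = 1/5
  [-1/5, 2/3, -1/15] . (a_2, a_3, a_4) = 2/5
  [-4/15, -2/3, 1] . (a_2, a_3, a_4) = 0

Solving yields:
  a_2 = 1290/1337
  a_3 = 1311/1337
  a_4 = 174/191

Starting state is 4, so the absorption probability is a_4 = 174/191.

Answer: 174/191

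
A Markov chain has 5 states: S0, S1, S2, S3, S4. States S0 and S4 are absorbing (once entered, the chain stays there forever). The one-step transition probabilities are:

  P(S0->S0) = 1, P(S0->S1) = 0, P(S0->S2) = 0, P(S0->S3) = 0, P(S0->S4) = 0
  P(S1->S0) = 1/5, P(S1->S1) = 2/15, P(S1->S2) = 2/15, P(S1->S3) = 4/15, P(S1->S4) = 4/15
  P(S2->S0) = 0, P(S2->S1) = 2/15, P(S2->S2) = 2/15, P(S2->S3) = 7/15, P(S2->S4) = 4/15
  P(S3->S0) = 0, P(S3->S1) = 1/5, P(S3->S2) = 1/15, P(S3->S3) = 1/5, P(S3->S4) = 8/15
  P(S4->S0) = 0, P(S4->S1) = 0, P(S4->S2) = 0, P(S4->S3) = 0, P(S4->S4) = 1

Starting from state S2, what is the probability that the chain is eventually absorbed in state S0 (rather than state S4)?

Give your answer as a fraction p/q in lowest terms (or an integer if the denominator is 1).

Answer: 15/187

Derivation:
Let a_i = P(absorbed in S0 | start in state i).
Boundary conditions: a_S0 = 1, a_S4 = 0.
For each transient state i, a_i = sum_j P(i->j) * a_j:
  a_S1 = 1/5*a_S0 + 2/15*a_S1 + 2/15*a_S2 + 4/15*a_S3 + 4/15*a_S4
  a_S2 = 0*a_S0 + 2/15*a_S1 + 2/15*a_S2 + 7/15*a_S3 + 4/15*a_S4
  a_S3 = 0*a_S0 + 1/5*a_S1 + 1/15*a_S2 + 1/5*a_S3 + 8/15*a_S4

Substituting a_S0 = 1 and a_S4 = 0, rearrange to (I - Q) a = r where r[i] = P(i -> S0):
  [13/15, -2/15, -4/15] . (a_S1, a_S2, a_S3) = 1/5
  [-2/15, 13/15, -7/15] . (a_S1, a_S2, a_S3) = 0
  [-1/5, -1/15, 4/5] . (a_S1, a_S2, a_S3) = 0

Solving yields:
  a_S1 = 149/561
  a_S2 = 15/187
  a_S3 = 41/561

Starting state is S2, so the absorption probability is a_S2 = 15/187.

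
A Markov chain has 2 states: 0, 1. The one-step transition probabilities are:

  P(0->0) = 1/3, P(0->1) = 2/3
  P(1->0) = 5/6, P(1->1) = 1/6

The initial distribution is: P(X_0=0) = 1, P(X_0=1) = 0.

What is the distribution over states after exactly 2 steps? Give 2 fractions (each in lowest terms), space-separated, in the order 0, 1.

Propagating the distribution step by step (d_{t+1} = d_t * P):
d_0 = (0=1, 1=0)
  d_1[0] = 1*1/3 + 0*5/6 = 1/3
  d_1[1] = 1*2/3 + 0*1/6 = 2/3
d_1 = (0=1/3, 1=2/3)
  d_2[0] = 1/3*1/3 + 2/3*5/6 = 2/3
  d_2[1] = 1/3*2/3 + 2/3*1/6 = 1/3
d_2 = (0=2/3, 1=1/3)

Answer: 2/3 1/3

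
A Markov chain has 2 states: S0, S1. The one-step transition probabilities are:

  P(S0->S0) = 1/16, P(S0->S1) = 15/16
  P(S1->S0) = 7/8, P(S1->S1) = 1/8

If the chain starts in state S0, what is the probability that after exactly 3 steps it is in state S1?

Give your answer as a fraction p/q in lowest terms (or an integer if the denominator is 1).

Computing P^3 by repeated multiplication:
P^1 =
  S0: [1/16, 15/16]
  S1: [7/8, 1/8]
P^2 =
  S0: [211/256, 45/256]
  S1: [21/128, 107/128]
P^3 =
  S0: [841/4096, 3255/4096]
  S1: [1519/2048, 529/2048]

(P^3)[S0 -> S1] = 3255/4096

Answer: 3255/4096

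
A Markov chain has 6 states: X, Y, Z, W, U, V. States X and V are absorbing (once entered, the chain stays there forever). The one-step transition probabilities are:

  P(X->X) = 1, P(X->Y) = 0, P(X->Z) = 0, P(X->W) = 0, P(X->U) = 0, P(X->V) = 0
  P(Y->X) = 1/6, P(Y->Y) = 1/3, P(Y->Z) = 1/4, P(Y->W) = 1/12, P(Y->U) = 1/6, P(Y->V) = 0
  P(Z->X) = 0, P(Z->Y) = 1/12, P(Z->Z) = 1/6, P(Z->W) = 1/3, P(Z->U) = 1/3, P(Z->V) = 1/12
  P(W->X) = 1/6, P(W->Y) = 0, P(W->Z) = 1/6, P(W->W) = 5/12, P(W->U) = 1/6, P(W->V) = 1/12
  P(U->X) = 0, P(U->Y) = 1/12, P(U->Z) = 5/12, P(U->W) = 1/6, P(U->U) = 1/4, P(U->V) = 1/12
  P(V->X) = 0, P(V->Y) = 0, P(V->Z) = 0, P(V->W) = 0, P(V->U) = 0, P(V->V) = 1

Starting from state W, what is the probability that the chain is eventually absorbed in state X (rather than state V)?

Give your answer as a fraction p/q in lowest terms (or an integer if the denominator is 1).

Answer: 1094/2033

Derivation:
Let a_i = P(absorbed in X | start in state i).
Boundary conditions: a_X = 1, a_V = 0.
For each transient state i, a_i = sum_j P(i->j) * a_j:
  a_Y = 1/6*a_X + 1/3*a_Y + 1/4*a_Z + 1/12*a_W + 1/6*a_U + 0*a_V
  a_Z = 0*a_X + 1/12*a_Y + 1/6*a_Z + 1/3*a_W + 1/3*a_U + 1/12*a_V
  a_W = 1/6*a_X + 0*a_Y + 1/6*a_Z + 5/12*a_W + 1/6*a_U + 1/12*a_V
  a_U = 0*a_X + 1/12*a_Y + 5/12*a_Z + 1/6*a_W + 1/4*a_U + 1/12*a_V

Substituting a_X = 1 and a_V = 0, rearrange to (I - Q) a = r where r[i] = P(i -> X):
  [2/3, -1/4, -1/12, -1/6] . (a_Y, a_Z, a_W, a_U) = 1/6
  [-1/12, 5/6, -1/3, -1/3] . (a_Y, a_Z, a_W, a_U) = 0
  [0, -1/6, 7/12, -1/6] . (a_Y, a_Z, a_W, a_U) = 1/6
  [-1/12, -5/12, -1/6, 3/4] . (a_Y, a_Z, a_W, a_U) = 0

Solving yields:
  a_Y = 1208/2033
  a_Z = 48/107
  a_W = 1094/2033
  a_U = 884/2033

Starting state is W, so the absorption probability is a_W = 1094/2033.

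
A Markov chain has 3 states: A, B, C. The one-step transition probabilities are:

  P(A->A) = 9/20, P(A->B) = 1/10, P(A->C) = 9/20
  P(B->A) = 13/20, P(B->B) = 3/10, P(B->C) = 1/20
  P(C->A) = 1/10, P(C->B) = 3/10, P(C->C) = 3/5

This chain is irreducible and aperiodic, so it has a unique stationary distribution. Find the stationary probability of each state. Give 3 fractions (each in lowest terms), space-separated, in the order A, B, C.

Answer: 53/152 35/152 8/19

Derivation:
The stationary distribution satisfies pi = pi * P, i.e.:
  pi_A = 9/20*pi_A + 13/20*pi_B + 1/10*pi_C
  pi_B = 1/10*pi_A + 3/10*pi_B + 3/10*pi_C
  pi_C = 9/20*pi_A + 1/20*pi_B + 3/5*pi_C
with normalization: pi_A + pi_B + pi_C = 1.

Using the first 2 balance equations plus normalization, the linear system A*pi = b is:
  [-11/20, 13/20, 1/10] . pi = 0
  [1/10, -7/10, 3/10] . pi = 0
  [1, 1, 1] . pi = 1

Solving yields:
  pi_A = 53/152
  pi_B = 35/152
  pi_C = 8/19

Verification (pi * P):
  53/152*9/20 + 35/152*13/20 + 8/19*1/10 = 53/152 = pi_A  (ok)
  53/152*1/10 + 35/152*3/10 + 8/19*3/10 = 35/152 = pi_B  (ok)
  53/152*9/20 + 35/152*1/20 + 8/19*3/5 = 8/19 = pi_C  (ok)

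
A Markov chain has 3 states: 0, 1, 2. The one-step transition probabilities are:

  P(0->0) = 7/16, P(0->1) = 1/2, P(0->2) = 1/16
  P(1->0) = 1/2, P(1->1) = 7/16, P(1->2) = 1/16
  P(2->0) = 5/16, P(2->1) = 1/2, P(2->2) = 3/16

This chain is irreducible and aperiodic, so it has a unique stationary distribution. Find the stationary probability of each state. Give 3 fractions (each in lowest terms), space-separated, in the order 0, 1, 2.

Answer: 109/238 8/17 1/14

Derivation:
The stationary distribution satisfies pi = pi * P, i.e.:
  pi_0 = 7/16*pi_0 + 1/2*pi_1 + 5/16*pi_2
  pi_1 = 1/2*pi_0 + 7/16*pi_1 + 1/2*pi_2
  pi_2 = 1/16*pi_0 + 1/16*pi_1 + 3/16*pi_2
with normalization: pi_0 + pi_1 + pi_2 = 1.

Using the first 2 balance equations plus normalization, the linear system A*pi = b is:
  [-9/16, 1/2, 5/16] . pi = 0
  [1/2, -9/16, 1/2] . pi = 0
  [1, 1, 1] . pi = 1

Solving yields:
  pi_0 = 109/238
  pi_1 = 8/17
  pi_2 = 1/14

Verification (pi * P):
  109/238*7/16 + 8/17*1/2 + 1/14*5/16 = 109/238 = pi_0  (ok)
  109/238*1/2 + 8/17*7/16 + 1/14*1/2 = 8/17 = pi_1  (ok)
  109/238*1/16 + 8/17*1/16 + 1/14*3/16 = 1/14 = pi_2  (ok)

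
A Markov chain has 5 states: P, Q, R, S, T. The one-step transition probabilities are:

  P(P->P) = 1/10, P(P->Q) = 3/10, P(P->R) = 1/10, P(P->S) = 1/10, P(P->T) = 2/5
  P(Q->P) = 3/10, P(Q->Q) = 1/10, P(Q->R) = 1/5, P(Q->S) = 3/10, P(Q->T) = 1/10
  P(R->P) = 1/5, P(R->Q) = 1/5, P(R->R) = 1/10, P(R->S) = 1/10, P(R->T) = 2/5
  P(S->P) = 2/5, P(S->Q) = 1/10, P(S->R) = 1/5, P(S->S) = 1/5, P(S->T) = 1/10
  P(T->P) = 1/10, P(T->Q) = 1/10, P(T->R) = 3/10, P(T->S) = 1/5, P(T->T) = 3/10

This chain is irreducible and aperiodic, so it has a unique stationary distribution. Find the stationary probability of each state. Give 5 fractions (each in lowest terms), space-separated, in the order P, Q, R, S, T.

Answer: 272/1335 71/445 251/1335 236/1335 121/445

Derivation:
The stationary distribution satisfies pi = pi * P, i.e.:
  pi_P = 1/10*pi_P + 3/10*pi_Q + 1/5*pi_R + 2/5*pi_S + 1/10*pi_T
  pi_Q = 3/10*pi_P + 1/10*pi_Q + 1/5*pi_R + 1/10*pi_S + 1/10*pi_T
  pi_R = 1/10*pi_P + 1/5*pi_Q + 1/10*pi_R + 1/5*pi_S + 3/10*pi_T
  pi_S = 1/10*pi_P + 3/10*pi_Q + 1/10*pi_R + 1/5*pi_S + 1/5*pi_T
  pi_T = 2/5*pi_P + 1/10*pi_Q + 2/5*pi_R + 1/10*pi_S + 3/10*pi_T
with normalization: pi_P + pi_Q + pi_R + pi_S + pi_T = 1.

Using the first 4 balance equations plus normalization, the linear system A*pi = b is:
  [-9/10, 3/10, 1/5, 2/5, 1/10] . pi = 0
  [3/10, -9/10, 1/5, 1/10, 1/10] . pi = 0
  [1/10, 1/5, -9/10, 1/5, 3/10] . pi = 0
  [1/10, 3/10, 1/10, -4/5, 1/5] . pi = 0
  [1, 1, 1, 1, 1] . pi = 1

Solving yields:
  pi_P = 272/1335
  pi_Q = 71/445
  pi_R = 251/1335
  pi_S = 236/1335
  pi_T = 121/445

Verification (pi * P):
  272/1335*1/10 + 71/445*3/10 + 251/1335*1/5 + 236/1335*2/5 + 121/445*1/10 = 272/1335 = pi_P  (ok)
  272/1335*3/10 + 71/445*1/10 + 251/1335*1/5 + 236/1335*1/10 + 121/445*1/10 = 71/445 = pi_Q  (ok)
  272/1335*1/10 + 71/445*1/5 + 251/1335*1/10 + 236/1335*1/5 + 121/445*3/10 = 251/1335 = pi_R  (ok)
  272/1335*1/10 + 71/445*3/10 + 251/1335*1/10 + 236/1335*1/5 + 121/445*1/5 = 236/1335 = pi_S  (ok)
  272/1335*2/5 + 71/445*1/10 + 251/1335*2/5 + 236/1335*1/10 + 121/445*3/10 = 121/445 = pi_T  (ok)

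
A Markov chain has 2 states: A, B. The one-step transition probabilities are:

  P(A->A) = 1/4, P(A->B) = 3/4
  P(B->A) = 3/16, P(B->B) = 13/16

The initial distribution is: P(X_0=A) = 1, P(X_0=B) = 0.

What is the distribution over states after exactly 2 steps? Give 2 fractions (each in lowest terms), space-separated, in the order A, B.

Answer: 13/64 51/64

Derivation:
Propagating the distribution step by step (d_{t+1} = d_t * P):
d_0 = (A=1, B=0)
  d_1[A] = 1*1/4 + 0*3/16 = 1/4
  d_1[B] = 1*3/4 + 0*13/16 = 3/4
d_1 = (A=1/4, B=3/4)
  d_2[A] = 1/4*1/4 + 3/4*3/16 = 13/64
  d_2[B] = 1/4*3/4 + 3/4*13/16 = 51/64
d_2 = (A=13/64, B=51/64)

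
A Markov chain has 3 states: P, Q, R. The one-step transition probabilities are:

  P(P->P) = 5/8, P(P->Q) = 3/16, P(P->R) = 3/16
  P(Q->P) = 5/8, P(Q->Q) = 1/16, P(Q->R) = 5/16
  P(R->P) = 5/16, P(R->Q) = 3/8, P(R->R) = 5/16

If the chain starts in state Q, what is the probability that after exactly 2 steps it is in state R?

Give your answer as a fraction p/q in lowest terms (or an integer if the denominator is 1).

Answer: 15/64

Derivation:
Computing P^2 by repeated multiplication:
P^1 =
  P: [5/8, 3/16, 3/16]
  Q: [5/8, 1/16, 5/16]
  R: [5/16, 3/8, 5/16]
P^2 =
  P: [145/256, 51/256, 15/64]
  Q: [135/256, 61/256, 15/64]
  R: [135/256, 51/256, 35/128]

(P^2)[Q -> R] = 15/64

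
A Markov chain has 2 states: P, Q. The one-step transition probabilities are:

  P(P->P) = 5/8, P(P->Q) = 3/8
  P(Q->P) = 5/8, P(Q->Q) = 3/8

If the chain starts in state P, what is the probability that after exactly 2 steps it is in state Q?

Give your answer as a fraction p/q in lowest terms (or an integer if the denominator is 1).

Computing P^2 by repeated multiplication:
P^1 =
  P: [5/8, 3/8]
  Q: [5/8, 3/8]
P^2 =
  P: [5/8, 3/8]
  Q: [5/8, 3/8]

(P^2)[P -> Q] = 3/8

Answer: 3/8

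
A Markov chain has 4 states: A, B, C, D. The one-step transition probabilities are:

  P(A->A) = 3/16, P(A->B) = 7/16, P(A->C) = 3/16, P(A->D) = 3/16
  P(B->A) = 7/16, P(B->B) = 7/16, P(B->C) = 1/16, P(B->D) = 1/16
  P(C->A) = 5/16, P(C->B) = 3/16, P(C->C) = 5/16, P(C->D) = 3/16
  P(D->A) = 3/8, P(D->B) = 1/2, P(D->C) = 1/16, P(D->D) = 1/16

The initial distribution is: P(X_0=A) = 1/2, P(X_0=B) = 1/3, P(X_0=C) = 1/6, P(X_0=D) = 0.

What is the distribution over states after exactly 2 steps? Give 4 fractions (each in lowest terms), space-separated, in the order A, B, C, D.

Answer: 257/768 311/768 9/64 23/192

Derivation:
Propagating the distribution step by step (d_{t+1} = d_t * P):
d_0 = (A=1/2, B=1/3, C=1/6, D=0)
  d_1[A] = 1/2*3/16 + 1/3*7/16 + 1/6*5/16 + 0*3/8 = 7/24
  d_1[B] = 1/2*7/16 + 1/3*7/16 + 1/6*3/16 + 0*1/2 = 19/48
  d_1[C] = 1/2*3/16 + 1/3*1/16 + 1/6*5/16 + 0*1/16 = 1/6
  d_1[D] = 1/2*3/16 + 1/3*1/16 + 1/6*3/16 + 0*1/16 = 7/48
d_1 = (A=7/24, B=19/48, C=1/6, D=7/48)
  d_2[A] = 7/24*3/16 + 19/48*7/16 + 1/6*5/16 + 7/48*3/8 = 257/768
  d_2[B] = 7/24*7/16 + 19/48*7/16 + 1/6*3/16 + 7/48*1/2 = 311/768
  d_2[C] = 7/24*3/16 + 19/48*1/16 + 1/6*5/16 + 7/48*1/16 = 9/64
  d_2[D] = 7/24*3/16 + 19/48*1/16 + 1/6*3/16 + 7/48*1/16 = 23/192
d_2 = (A=257/768, B=311/768, C=9/64, D=23/192)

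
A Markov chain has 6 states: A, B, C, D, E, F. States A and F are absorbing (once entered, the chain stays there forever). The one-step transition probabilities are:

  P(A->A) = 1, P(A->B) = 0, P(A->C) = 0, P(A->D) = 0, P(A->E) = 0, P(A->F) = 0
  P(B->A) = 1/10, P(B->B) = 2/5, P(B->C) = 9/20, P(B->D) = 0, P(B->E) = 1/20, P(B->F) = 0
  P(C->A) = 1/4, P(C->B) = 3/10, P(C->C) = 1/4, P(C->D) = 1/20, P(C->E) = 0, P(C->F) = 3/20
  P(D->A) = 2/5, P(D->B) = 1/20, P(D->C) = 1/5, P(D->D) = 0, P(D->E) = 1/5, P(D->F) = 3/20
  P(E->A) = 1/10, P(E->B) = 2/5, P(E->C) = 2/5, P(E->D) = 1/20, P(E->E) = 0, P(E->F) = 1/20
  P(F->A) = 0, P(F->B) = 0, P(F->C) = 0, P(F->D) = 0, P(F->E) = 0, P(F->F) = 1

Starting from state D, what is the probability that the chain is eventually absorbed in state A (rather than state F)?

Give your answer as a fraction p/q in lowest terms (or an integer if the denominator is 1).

Answer: 10582/14903

Derivation:
Let a_i = P(absorbed in A | start in state i).
Boundary conditions: a_A = 1, a_F = 0.
For each transient state i, a_i = sum_j P(i->j) * a_j:
  a_B = 1/10*a_A + 2/5*a_B + 9/20*a_C + 0*a_D + 1/20*a_E + 0*a_F
  a_C = 1/4*a_A + 3/10*a_B + 1/4*a_C + 1/20*a_D + 0*a_E + 3/20*a_F
  a_D = 2/5*a_A + 1/20*a_B + 1/5*a_C + 0*a_D + 1/5*a_E + 3/20*a_F
  a_E = 1/10*a_A + 2/5*a_B + 2/5*a_C + 1/20*a_D + 0*a_E + 1/20*a_F

Substituting a_A = 1 and a_F = 0, rearrange to (I - Q) a = r where r[i] = P(i -> A):
  [3/5, -9/20, 0, -1/20] . (a_B, a_C, a_D, a_E) = 1/10
  [-3/10, 3/4, -1/20, 0] . (a_B, a_C, a_D, a_E) = 1/4
  [-1/20, -1/5, 1, -1/5] . (a_B, a_C, a_D, a_E) = 2/5
  [-2/5, -2/5, -1/20, 1] . (a_B, a_C, a_D, a_E) = 1/10

Solving yields:
  a_B = 32584/44709
  a_C = 30053/44709
  a_D = 10582/14903
  a_E = 10371/14903

Starting state is D, so the absorption probability is a_D = 10582/14903.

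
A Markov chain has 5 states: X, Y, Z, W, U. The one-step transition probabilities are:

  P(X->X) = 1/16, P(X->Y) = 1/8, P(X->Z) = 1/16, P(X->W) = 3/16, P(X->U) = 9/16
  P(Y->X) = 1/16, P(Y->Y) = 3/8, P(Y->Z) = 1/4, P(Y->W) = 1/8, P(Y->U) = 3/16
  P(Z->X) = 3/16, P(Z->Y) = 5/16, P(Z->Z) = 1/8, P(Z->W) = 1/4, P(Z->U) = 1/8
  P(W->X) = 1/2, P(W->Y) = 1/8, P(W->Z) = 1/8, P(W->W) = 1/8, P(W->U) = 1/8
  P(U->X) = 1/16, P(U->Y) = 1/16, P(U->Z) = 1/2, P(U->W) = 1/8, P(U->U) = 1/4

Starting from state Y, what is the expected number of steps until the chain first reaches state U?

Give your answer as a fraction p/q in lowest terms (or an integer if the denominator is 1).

Answer: 9376/2101

Derivation:
Let h_i = expected steps to first reach U from state i.
Boundary: h_U = 0.
First-step equations for the other states:
  h_X = 1 + 1/16*h_X + 1/8*h_Y + 1/16*h_Z + 3/16*h_W + 9/16*h_U
  h_Y = 1 + 1/16*h_X + 3/8*h_Y + 1/4*h_Z + 1/8*h_W + 3/16*h_U
  h_Z = 1 + 3/16*h_X + 5/16*h_Y + 1/8*h_Z + 1/4*h_W + 1/8*h_U
  h_W = 1 + 1/2*h_X + 1/8*h_Y + 1/8*h_Z + 1/8*h_W + 1/8*h_U

Substituting h_U = 0 and rearranging gives the linear system (I - Q) h = 1:
  [15/16, -1/8, -1/16, -3/16] . (h_X, h_Y, h_Z, h_W) = 1
  [-1/16, 5/8, -1/4, -1/8] . (h_X, h_Y, h_Z, h_W) = 1
  [-3/16, -5/16, 7/8, -1/4] . (h_X, h_Y, h_Z, h_W) = 1
  [-1/2, -1/8, -1/8, 7/8] . (h_X, h_Y, h_Z, h_W) = 1

Solving yields:
  h_X = 5796/2101
  h_Y = 9376/2101
  h_Z = 9390/2101
  h_W = 8394/2101

Starting state is Y, so the expected hitting time is h_Y = 9376/2101.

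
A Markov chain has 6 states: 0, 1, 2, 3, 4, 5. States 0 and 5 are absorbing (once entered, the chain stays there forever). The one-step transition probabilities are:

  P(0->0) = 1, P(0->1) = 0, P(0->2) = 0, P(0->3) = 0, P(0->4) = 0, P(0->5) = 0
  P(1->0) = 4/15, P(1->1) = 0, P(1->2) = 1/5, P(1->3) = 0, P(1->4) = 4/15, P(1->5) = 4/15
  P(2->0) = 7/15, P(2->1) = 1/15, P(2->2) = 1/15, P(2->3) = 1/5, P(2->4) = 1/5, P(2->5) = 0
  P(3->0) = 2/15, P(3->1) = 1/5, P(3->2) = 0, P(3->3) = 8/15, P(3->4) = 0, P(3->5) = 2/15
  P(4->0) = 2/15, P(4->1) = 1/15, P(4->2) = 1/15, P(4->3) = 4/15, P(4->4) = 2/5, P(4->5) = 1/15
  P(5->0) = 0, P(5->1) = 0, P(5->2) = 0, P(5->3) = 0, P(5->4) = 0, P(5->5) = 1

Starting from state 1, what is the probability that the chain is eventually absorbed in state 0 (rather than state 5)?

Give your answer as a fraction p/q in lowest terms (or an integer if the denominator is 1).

Answer: 2193/3728

Derivation:
Let a_i = P(absorbed in 0 | start in state i).
Boundary conditions: a_0 = 1, a_5 = 0.
For each transient state i, a_i = sum_j P(i->j) * a_j:
  a_1 = 4/15*a_0 + 0*a_1 + 1/5*a_2 + 0*a_3 + 4/15*a_4 + 4/15*a_5
  a_2 = 7/15*a_0 + 1/15*a_1 + 1/15*a_2 + 1/5*a_3 + 1/5*a_4 + 0*a_5
  a_3 = 2/15*a_0 + 1/5*a_1 + 0*a_2 + 8/15*a_3 + 0*a_4 + 2/15*a_5
  a_4 = 2/15*a_0 + 1/15*a_1 + 1/15*a_2 + 4/15*a_3 + 2/5*a_4 + 1/15*a_5

Substituting a_0 = 1 and a_5 = 0, rearrange to (I - Q) a = r where r[i] = P(i -> 0):
  [1, -1/5, 0, -4/15] . (a_1, a_2, a_3, a_4) = 4/15
  [-1/15, 14/15, -1/5, -1/5] . (a_1, a_2, a_3, a_4) = 7/15
  [-1/5, 0, 7/15, 0] . (a_1, a_2, a_3, a_4) = 2/15
  [-1/15, -1/15, -4/15, 3/5] . (a_1, a_2, a_3, a_4) = 2/15

Solving yields:
  a_1 = 2193/3728
  a_2 = 2941/3728
  a_3 = 2005/3728
  a_4 = 1145/1864

Starting state is 1, so the absorption probability is a_1 = 2193/3728.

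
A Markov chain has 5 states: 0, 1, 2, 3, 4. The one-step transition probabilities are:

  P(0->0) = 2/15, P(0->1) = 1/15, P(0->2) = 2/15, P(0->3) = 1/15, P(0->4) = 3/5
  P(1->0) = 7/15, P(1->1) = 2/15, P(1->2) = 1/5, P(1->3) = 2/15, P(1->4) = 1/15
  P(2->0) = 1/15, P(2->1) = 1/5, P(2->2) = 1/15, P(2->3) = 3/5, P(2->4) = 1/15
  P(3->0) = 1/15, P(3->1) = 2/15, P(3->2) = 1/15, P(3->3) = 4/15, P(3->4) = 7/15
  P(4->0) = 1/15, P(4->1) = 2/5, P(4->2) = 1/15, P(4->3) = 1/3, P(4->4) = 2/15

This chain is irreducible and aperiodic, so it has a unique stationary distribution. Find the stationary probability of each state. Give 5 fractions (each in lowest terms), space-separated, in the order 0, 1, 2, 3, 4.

The stationary distribution satisfies pi = pi * P, i.e.:
  pi_0 = 2/15*pi_0 + 7/15*pi_1 + 1/15*pi_2 + 1/15*pi_3 + 1/15*pi_4
  pi_1 = 1/15*pi_0 + 2/15*pi_1 + 1/5*pi_2 + 2/15*pi_3 + 2/5*pi_4
  pi_2 = 2/15*pi_0 + 1/5*pi_1 + 1/15*pi_2 + 1/15*pi_3 + 1/15*pi_4
  pi_3 = 1/15*pi_0 + 2/15*pi_1 + 3/5*pi_2 + 4/15*pi_3 + 1/3*pi_4
  pi_4 = 3/5*pi_0 + 1/15*pi_1 + 1/15*pi_2 + 7/15*pi_3 + 2/15*pi_4
with normalization: pi_0 + pi_1 + pi_2 + pi_3 + pi_4 = 1.

Using the first 4 balance equations plus normalization, the linear system A*pi = b is:
  [-13/15, 7/15, 1/15, 1/15, 1/15] . pi = 0
  [1/15, -13/15, 1/5, 2/15, 2/5] . pi = 0
  [2/15, 1/5, -14/15, 1/15, 1/15] . pi = 0
  [1/15, 2/15, 3/5, -11/15, 1/3] . pi = 0
  [1, 1, 1, 1, 1] . pi = 1

Solving yields:
  pi_0 = 2741/17314
  pi_1 = 1755/8657
  pi_2 = 1805/17314
  pi_3 = 9037/34628
  pi_4 = 9479/34628

Verification (pi * P):
  2741/17314*2/15 + 1755/8657*7/15 + 1805/17314*1/15 + 9037/34628*1/15 + 9479/34628*1/15 = 2741/17314 = pi_0  (ok)
  2741/17314*1/15 + 1755/8657*2/15 + 1805/17314*1/5 + 9037/34628*2/15 + 9479/34628*2/5 = 1755/8657 = pi_1  (ok)
  2741/17314*2/15 + 1755/8657*1/5 + 1805/17314*1/15 + 9037/34628*1/15 + 9479/34628*1/15 = 1805/17314 = pi_2  (ok)
  2741/17314*1/15 + 1755/8657*2/15 + 1805/17314*3/5 + 9037/34628*4/15 + 9479/34628*1/3 = 9037/34628 = pi_3  (ok)
  2741/17314*3/5 + 1755/8657*1/15 + 1805/17314*1/15 + 9037/34628*7/15 + 9479/34628*2/15 = 9479/34628 = pi_4  (ok)

Answer: 2741/17314 1755/8657 1805/17314 9037/34628 9479/34628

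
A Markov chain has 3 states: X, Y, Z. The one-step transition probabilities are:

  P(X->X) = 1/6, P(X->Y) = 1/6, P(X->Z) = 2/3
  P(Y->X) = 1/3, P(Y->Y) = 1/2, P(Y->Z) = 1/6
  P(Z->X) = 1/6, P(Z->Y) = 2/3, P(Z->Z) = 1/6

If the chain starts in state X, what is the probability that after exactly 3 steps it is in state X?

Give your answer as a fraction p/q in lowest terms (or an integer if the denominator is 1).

Computing P^3 by repeated multiplication:
P^1 =
  X: [1/6, 1/6, 2/3]
  Y: [1/3, 1/2, 1/6]
  Z: [1/6, 2/3, 1/6]
P^2 =
  X: [7/36, 5/9, 1/4]
  Y: [1/4, 5/12, 1/3]
  Z: [5/18, 17/36, 1/4]
P^3 =
  X: [7/27, 103/216, 19/72]
  Y: [17/72, 17/36, 7/24]
  Z: [53/216, 97/216, 11/36]

(P^3)[X -> X] = 7/27

Answer: 7/27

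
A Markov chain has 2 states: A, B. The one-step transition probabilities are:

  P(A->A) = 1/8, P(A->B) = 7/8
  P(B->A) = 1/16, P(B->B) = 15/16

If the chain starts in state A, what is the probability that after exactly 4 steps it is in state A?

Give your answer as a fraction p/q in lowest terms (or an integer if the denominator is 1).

Computing P^4 by repeated multiplication:
P^1 =
  A: [1/8, 7/8]
  B: [1/16, 15/16]
P^2 =
  A: [9/128, 119/128]
  B: [17/256, 239/256]
P^3 =
  A: [137/2048, 1911/2048]
  B: [273/4096, 3823/4096]
P^4 =
  A: [2185/32768, 30583/32768]
  B: [4369/65536, 61167/65536]

(P^4)[A -> A] = 2185/32768

Answer: 2185/32768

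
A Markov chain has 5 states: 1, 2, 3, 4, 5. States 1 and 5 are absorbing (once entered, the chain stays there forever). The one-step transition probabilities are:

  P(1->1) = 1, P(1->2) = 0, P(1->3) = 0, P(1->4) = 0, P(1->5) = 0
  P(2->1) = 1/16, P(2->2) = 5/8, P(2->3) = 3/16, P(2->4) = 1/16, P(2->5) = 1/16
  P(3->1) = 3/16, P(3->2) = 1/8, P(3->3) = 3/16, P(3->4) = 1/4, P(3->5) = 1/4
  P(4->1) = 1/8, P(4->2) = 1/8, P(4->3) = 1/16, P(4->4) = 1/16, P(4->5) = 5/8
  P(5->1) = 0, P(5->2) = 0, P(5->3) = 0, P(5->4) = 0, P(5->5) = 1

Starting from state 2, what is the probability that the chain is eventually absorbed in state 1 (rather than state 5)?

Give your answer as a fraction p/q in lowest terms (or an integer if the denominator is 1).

Let a_i = P(absorbed in 1 | start in state i).
Boundary conditions: a_1 = 1, a_5 = 0.
For each transient state i, a_i = sum_j P(i->j) * a_j:
  a_2 = 1/16*a_1 + 5/8*a_2 + 3/16*a_3 + 1/16*a_4 + 1/16*a_5
  a_3 = 3/16*a_1 + 1/8*a_2 + 3/16*a_3 + 1/4*a_4 + 1/4*a_5
  a_4 = 1/8*a_1 + 1/8*a_2 + 1/16*a_3 + 1/16*a_4 + 5/8*a_5

Substituting a_1 = 1 and a_5 = 0, rearrange to (I - Q) a = r where r[i] = P(i -> 1):
  [3/8, -3/16, -1/16] . (a_2, a_3, a_4) = 1/16
  [-1/8, 13/16, -1/4] . (a_2, a_3, a_4) = 3/16
  [-1/8, -1/16, 15/16] . (a_2, a_3, a_4) = 1/8

Solving yields:
  a_2 = 379/1004
  a_3 = 177/502
  a_4 = 52/251

Starting state is 2, so the absorption probability is a_2 = 379/1004.

Answer: 379/1004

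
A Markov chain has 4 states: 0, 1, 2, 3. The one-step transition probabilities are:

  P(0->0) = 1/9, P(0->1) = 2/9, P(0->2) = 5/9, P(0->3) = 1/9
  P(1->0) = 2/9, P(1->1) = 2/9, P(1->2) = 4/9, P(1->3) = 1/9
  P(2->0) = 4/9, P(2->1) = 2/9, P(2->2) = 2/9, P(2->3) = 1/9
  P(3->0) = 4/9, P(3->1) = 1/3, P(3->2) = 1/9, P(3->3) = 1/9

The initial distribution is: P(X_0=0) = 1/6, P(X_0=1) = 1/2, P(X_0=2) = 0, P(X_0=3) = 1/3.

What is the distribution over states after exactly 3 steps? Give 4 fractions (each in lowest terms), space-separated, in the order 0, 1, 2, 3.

Propagating the distribution step by step (d_{t+1} = d_t * P):
d_0 = (0=1/6, 1=1/2, 2=0, 3=1/3)
  d_1[0] = 1/6*1/9 + 1/2*2/9 + 0*4/9 + 1/3*4/9 = 5/18
  d_1[1] = 1/6*2/9 + 1/2*2/9 + 0*2/9 + 1/3*1/3 = 7/27
  d_1[2] = 1/6*5/9 + 1/2*4/9 + 0*2/9 + 1/3*1/9 = 19/54
  d_1[3] = 1/6*1/9 + 1/2*1/9 + 0*1/9 + 1/3*1/9 = 1/9
d_1 = (0=5/18, 1=7/27, 2=19/54, 3=1/9)
  d_2[0] = 5/18*1/9 + 7/27*2/9 + 19/54*4/9 + 1/9*4/9 = 143/486
  d_2[1] = 5/18*2/9 + 7/27*2/9 + 19/54*2/9 + 1/9*1/3 = 19/81
  d_2[2] = 5/18*5/9 + 7/27*4/9 + 19/54*2/9 + 1/9*1/9 = 175/486
  d_2[3] = 5/18*1/9 + 7/27*1/9 + 19/54*1/9 + 1/9*1/9 = 1/9
d_2 = (0=143/486, 1=19/81, 2=175/486, 3=1/9)
  d_3[0] = 143/486*1/9 + 19/81*2/9 + 175/486*4/9 + 1/9*4/9 = 143/486
  d_3[1] = 143/486*2/9 + 19/81*2/9 + 175/486*2/9 + 1/9*1/3 = 19/81
  d_3[2] = 143/486*5/9 + 19/81*4/9 + 175/486*2/9 + 1/9*1/9 = 175/486
  d_3[3] = 143/486*1/9 + 19/81*1/9 + 175/486*1/9 + 1/9*1/9 = 1/9
d_3 = (0=143/486, 1=19/81, 2=175/486, 3=1/9)

Answer: 143/486 19/81 175/486 1/9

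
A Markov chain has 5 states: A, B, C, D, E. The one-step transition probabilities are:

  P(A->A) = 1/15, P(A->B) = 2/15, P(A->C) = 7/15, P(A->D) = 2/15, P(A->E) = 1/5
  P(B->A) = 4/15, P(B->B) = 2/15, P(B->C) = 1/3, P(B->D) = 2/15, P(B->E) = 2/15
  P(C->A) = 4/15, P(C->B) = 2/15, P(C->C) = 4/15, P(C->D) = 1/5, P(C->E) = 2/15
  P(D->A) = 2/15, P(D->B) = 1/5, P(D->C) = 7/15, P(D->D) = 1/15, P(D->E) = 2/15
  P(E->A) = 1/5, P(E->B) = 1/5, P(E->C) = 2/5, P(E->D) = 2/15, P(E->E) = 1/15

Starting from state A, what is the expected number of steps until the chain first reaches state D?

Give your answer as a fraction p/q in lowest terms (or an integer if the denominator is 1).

Answer: 22955/3619

Derivation:
Let h_i = expected steps to first reach D from state i.
Boundary: h_D = 0.
First-step equations for the other states:
  h_A = 1 + 1/15*h_A + 2/15*h_B + 7/15*h_C + 2/15*h_D + 1/5*h_E
  h_B = 1 + 4/15*h_A + 2/15*h_B + 1/3*h_C + 2/15*h_D + 2/15*h_E
  h_C = 1 + 4/15*h_A + 2/15*h_B + 4/15*h_C + 1/5*h_D + 2/15*h_E
  h_E = 1 + 1/5*h_A + 1/5*h_B + 2/5*h_C + 2/15*h_D + 1/15*h_E

Substituting h_D = 0 and rearranging gives the linear system (I - Q) h = 1:
  [14/15, -2/15, -7/15, -1/5] . (h_A, h_B, h_C, h_E) = 1
  [-4/15, 13/15, -1/3, -2/15] . (h_A, h_B, h_C, h_E) = 1
  [-4/15, -2/15, 11/15, -2/15] . (h_A, h_B, h_C, h_E) = 1
  [-1/5, -1/5, -2/5, 14/15] . (h_A, h_B, h_C, h_E) = 1

Solving yields:
  h_A = 22955/3619
  h_B = 23120/3619
  h_C = 21675/3619
  h_E = 23040/3619

Starting state is A, so the expected hitting time is h_A = 22955/3619.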